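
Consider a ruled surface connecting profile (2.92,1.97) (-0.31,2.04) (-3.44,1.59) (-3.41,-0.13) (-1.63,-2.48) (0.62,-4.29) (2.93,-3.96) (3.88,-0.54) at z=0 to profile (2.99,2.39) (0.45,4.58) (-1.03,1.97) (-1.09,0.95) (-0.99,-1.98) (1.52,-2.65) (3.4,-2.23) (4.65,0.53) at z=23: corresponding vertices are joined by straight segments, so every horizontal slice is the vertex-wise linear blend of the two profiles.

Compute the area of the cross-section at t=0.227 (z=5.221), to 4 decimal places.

Area at t=0.227: 33.1663

Cross-section at t=0.227: each vertex is (1-t)·p0[i] + t·p1[i].
  v1: (1-0.227)·(2.92,1.97) + 0.227·(2.99,2.39) = (2.9359,2.0653)
  v2: (1-0.227)·(-0.31,2.04) + 0.227·(0.45,4.58) = (-0.1375,2.6166)
  v3: (1-0.227)·(-3.44,1.59) + 0.227·(-1.03,1.97) = (-2.8929,1.6763)
  v4: (1-0.227)·(-3.41,-0.13) + 0.227·(-1.09,0.95) = (-2.8834,0.1152)
  v5: (1-0.227)·(-1.63,-2.48) + 0.227·(-0.99,-1.98) = (-1.4847,-2.3665)
  v6: (1-0.227)·(0.62,-4.29) + 0.227·(1.52,-2.65) = (0.8243,-3.9177)
  v7: (1-0.227)·(2.93,-3.96) + 0.227·(3.4,-2.23) = (3.0367,-3.5673)
  v8: (1-0.227)·(3.88,-0.54) + 0.227·(4.65,0.53) = (4.0548,-0.2971)
Shoelace sum Σ(x_i·y_{i+1} − x_{i+1}·y_i):
  i=1: 2.9359·2.6166 − -0.1375·2.0653 = +7.9659 (running +7.9659)
  i=2: -0.1375·1.6763 − -2.8929·2.6166 = +7.3391 (running +15.3051)
  i=3: -2.8929·0.1152 − -2.8834·1.6763 = +4.5001 (running +19.8052)
  i=4: -2.8834·-2.3665 − -1.4847·0.1152 = +6.9945 (running +26.7996)
  i=5: -1.4847·-3.9177 − 0.8243·-2.3665 = +7.7674 (running +34.5671)
  i=6: 0.8243·-3.5673 − 3.0367·-3.9177 = +8.9564 (running +43.5234)
  i=7: 3.0367·-0.2971 − 4.0548·-3.5673 = +13.5624 (running +57.0858)
  i=8: 4.0548·2.0653 − 2.9359·-0.2971 = +9.2468 (running +66.3326)
Area = |Σ|/2 = |66.3326|/2 = 33.1663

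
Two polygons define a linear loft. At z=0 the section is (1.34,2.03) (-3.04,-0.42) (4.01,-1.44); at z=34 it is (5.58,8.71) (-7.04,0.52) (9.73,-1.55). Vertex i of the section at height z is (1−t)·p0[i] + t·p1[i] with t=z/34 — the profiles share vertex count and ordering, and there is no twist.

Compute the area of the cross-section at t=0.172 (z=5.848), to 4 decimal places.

Area at t=0.172: 18.4698

Cross-section at t=0.172: each vertex is (1-t)·p0[i] + t·p1[i].
  v1: (1-0.172)·(1.34,2.03) + 0.172·(5.58,8.71) = (2.0693,3.1790)
  v2: (1-0.172)·(-3.04,-0.42) + 0.172·(-7.04,0.52) = (-3.7280,-0.2583)
  v3: (1-0.172)·(4.01,-1.44) + 0.172·(9.73,-1.55) = (4.9938,-1.4589)
Shoelace sum Σ(x_i·y_{i+1} − x_{i+1}·y_i):
  i=1: 2.0693·-0.2583 − -3.7280·3.1790 = +11.3166 (running +11.3166)
  i=2: -3.7280·-1.4589 − 4.9938·-0.2583 = +6.7289 (running +18.0455)
  i=3: 4.9938·3.1790 − 2.0693·-1.4589 = +18.8941 (running +36.9396)
Area = |Σ|/2 = |36.9396|/2 = 18.4698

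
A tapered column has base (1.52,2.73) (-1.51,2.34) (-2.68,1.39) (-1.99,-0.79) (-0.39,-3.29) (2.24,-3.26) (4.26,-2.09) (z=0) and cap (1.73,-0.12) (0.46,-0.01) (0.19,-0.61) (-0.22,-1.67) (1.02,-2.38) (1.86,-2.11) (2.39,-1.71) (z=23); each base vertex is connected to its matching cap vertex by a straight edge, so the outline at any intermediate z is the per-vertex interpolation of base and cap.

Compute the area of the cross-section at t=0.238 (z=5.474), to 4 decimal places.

Cross-section at t=0.238: each vertex is (1-t)·p0[i] + t·p1[i].
  v1: (1-0.238)·(1.52,2.73) + 0.238·(1.73,-0.12) = (1.5700,2.0517)
  v2: (1-0.238)·(-1.51,2.34) + 0.238·(0.46,-0.01) = (-1.0411,1.7807)
  v3: (1-0.238)·(-2.68,1.39) + 0.238·(0.19,-0.61) = (-1.9969,0.9140)
  v4: (1-0.238)·(-1.99,-0.79) + 0.238·(-0.22,-1.67) = (-1.5687,-0.9994)
  v5: (1-0.238)·(-0.39,-3.29) + 0.238·(1.02,-2.38) = (-0.0544,-3.0734)
  v6: (1-0.238)·(2.24,-3.26) + 0.238·(1.86,-2.11) = (2.1496,-2.9863)
  v7: (1-0.238)·(4.26,-2.09) + 0.238·(2.39,-1.71) = (3.8149,-1.9996)
Shoelace sum Σ(x_i·y_{i+1} − x_{i+1}·y_i):
  i=1: 1.5700·1.7807 − -1.0411·2.0517 = +4.9318 (running +4.9318)
  i=2: -1.0411·0.9140 − -1.9969·1.7807 = +2.6043 (running +7.5361)
  i=3: -1.9969·-0.9994 − -1.5687·0.9140 = +3.4297 (running +10.9658)
  i=4: -1.5687·-3.0734 − -0.0544·-0.9994 = +4.7670 (running +15.7328)
  i=5: -0.0544·-2.9863 − 2.1496·-3.0734 = +6.7690 (running +22.5018)
  i=6: 2.1496·-1.9996 − 3.8149·-2.9863 = +7.0944 (running +29.5962)
  i=7: 3.8149·2.0517 − 1.5700·-1.9996 = +10.9664 (running +40.5626)
Area = |Σ|/2 = |40.5626|/2 = 20.2813

Area at t=0.238: 20.2813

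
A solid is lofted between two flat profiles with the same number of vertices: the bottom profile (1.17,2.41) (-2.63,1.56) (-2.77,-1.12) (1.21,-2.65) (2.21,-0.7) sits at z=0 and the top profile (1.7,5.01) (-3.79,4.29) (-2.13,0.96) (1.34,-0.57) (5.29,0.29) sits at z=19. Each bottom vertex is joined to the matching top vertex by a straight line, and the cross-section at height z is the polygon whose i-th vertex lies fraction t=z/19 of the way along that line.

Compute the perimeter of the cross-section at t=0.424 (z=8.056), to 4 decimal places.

Cross-section at t=0.424: each vertex is (1-t)·p0[i] + t·p1[i].
  v1: (1-0.424)·(1.17,2.41) + 0.424·(1.7,5.01) = (1.3947,3.5124)
  v2: (1-0.424)·(-2.63,1.56) + 0.424·(-3.79,4.29) = (-3.1218,2.7175)
  v3: (1-0.424)·(-2.77,-1.12) + 0.424·(-2.13,0.96) = (-2.4986,-0.2381)
  v4: (1-0.424)·(1.21,-2.65) + 0.424·(1.34,-0.57) = (1.2651,-1.7681)
  v5: (1-0.424)·(2.21,-0.7) + 0.424·(5.29,0.29) = (3.5159,-0.2802)
Perimeter = Σ |v_{i+1} − v_i|:
  edge 1→2: √(-4.5166² + -0.7949²) = 4.5860 (running 4.5860)
  edge 2→3: √(0.6232² + -2.9556²) = 3.0206 (running 7.6066)
  edge 3→4: √(3.7638² + -1.5300²) = 4.0629 (running 11.6694)
  edge 4→5: √(2.2508² + 1.4878²) = 2.6981 (running 14.3675)
  edge 5→1: √(-2.1212² + 3.7926²) = 4.3455 (running 18.7130)
Perimeter = 18.7130

Perimeter at t=0.424: 18.7130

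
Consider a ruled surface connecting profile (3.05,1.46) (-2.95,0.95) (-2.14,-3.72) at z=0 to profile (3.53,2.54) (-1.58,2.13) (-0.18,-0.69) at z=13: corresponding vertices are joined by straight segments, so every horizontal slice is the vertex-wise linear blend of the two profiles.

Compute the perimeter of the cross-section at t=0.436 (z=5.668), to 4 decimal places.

Cross-section at t=0.436: each vertex is (1-t)·p0[i] + t·p1[i].
  v1: (1-0.436)·(3.05,1.46) + 0.436·(3.53,2.54) = (3.2593,1.9309)
  v2: (1-0.436)·(-2.95,0.95) + 0.436·(-1.58,2.13) = (-2.3527,1.4645)
  v3: (1-0.436)·(-2.14,-3.72) + 0.436·(-0.18,-0.69) = (-1.2854,-2.3989)
Perimeter = Σ |v_{i+1} − v_i|:
  edge 1→2: √(-5.6120² + -0.4664²) = 5.6313 (running 5.6313)
  edge 2→3: √(1.0672² + -3.8634²) = 4.0081 (running 9.6394)
  edge 3→1: √(4.5447² + 4.3298²) = 6.2771 (running 15.9165)
Perimeter = 15.9165

Perimeter at t=0.436: 15.9165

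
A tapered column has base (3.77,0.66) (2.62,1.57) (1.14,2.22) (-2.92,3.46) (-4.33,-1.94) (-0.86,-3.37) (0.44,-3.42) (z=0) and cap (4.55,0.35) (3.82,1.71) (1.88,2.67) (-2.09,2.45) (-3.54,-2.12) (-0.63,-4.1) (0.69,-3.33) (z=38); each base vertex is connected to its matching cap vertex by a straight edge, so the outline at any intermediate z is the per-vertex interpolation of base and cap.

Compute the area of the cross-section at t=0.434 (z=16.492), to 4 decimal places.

Area at t=0.434: 35.0006

Cross-section at t=0.434: each vertex is (1-t)·p0[i] + t·p1[i].
  v1: (1-0.434)·(3.77,0.66) + 0.434·(4.55,0.35) = (4.1085,0.5255)
  v2: (1-0.434)·(2.62,1.57) + 0.434·(3.82,1.71) = (3.1408,1.6308)
  v3: (1-0.434)·(1.14,2.22) + 0.434·(1.88,2.67) = (1.4612,2.4153)
  v4: (1-0.434)·(-2.92,3.46) + 0.434·(-2.09,2.45) = (-2.5598,3.0217)
  v5: (1-0.434)·(-4.33,-1.94) + 0.434·(-3.54,-2.12) = (-3.9871,-2.0181)
  v6: (1-0.434)·(-0.86,-3.37) + 0.434·(-0.63,-4.1) = (-0.7602,-3.6868)
  v7: (1-0.434)·(0.44,-3.42) + 0.434·(0.69,-3.33) = (0.5485,-3.3809)
Shoelace sum Σ(x_i·y_{i+1} − x_{i+1}·y_i):
  i=1: 4.1085·1.6308 − 3.1408·0.5255 = +5.0496 (running +5.0496)
  i=2: 3.1408·2.4153 − 1.4612·1.6308 = +5.2032 (running +10.2528)
  i=3: 1.4612·3.0217 − -2.5598·2.4153 = +10.5978 (running +20.8506)
  i=4: -2.5598·-2.0181 − -3.9871·3.0217 = +17.2137 (running +38.0643)
  i=5: -3.9871·-3.6868 − -0.7602·-2.0181 = +13.1657 (running +51.2300)
  i=6: -0.7602·-3.3809 − 0.5485·-3.6868 = +4.5923 (running +55.8224)
  i=7: 0.5485·0.5255 − 4.1085·-3.3809 = +14.1789 (running +70.0013)
Area = |Σ|/2 = |70.0013|/2 = 35.0006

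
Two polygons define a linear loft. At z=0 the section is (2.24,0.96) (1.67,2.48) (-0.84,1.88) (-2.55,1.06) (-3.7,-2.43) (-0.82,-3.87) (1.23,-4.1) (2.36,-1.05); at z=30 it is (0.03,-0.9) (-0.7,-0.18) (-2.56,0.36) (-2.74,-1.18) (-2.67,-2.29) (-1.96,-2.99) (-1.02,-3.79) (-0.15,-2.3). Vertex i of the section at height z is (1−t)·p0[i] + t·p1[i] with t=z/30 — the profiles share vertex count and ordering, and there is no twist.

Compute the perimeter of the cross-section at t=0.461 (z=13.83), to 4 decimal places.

Perimeter at t=0.461: 15.5847

Cross-section at t=0.461: each vertex is (1-t)·p0[i] + t·p1[i].
  v1: (1-0.461)·(2.24,0.96) + 0.461·(0.03,-0.9) = (1.2212,0.1025)
  v2: (1-0.461)·(1.67,2.48) + 0.461·(-0.7,-0.18) = (0.5774,1.2537)
  v3: (1-0.461)·(-0.84,1.88) + 0.461·(-2.56,0.36) = (-1.6329,1.1793)
  v4: (1-0.461)·(-2.55,1.06) + 0.461·(-2.74,-1.18) = (-2.6376,0.0274)
  v5: (1-0.461)·(-3.7,-2.43) + 0.461·(-2.67,-2.29) = (-3.2252,-2.3655)
  v6: (1-0.461)·(-0.82,-3.87) + 0.461·(-1.96,-2.99) = (-1.3455,-3.4643)
  v7: (1-0.461)·(1.23,-4.1) + 0.461·(-1.02,-3.79) = (0.1927,-3.9571)
  v8: (1-0.461)·(2.36,-1.05) + 0.461·(-0.15,-2.3) = (1.2029,-1.6262)
Perimeter = Σ |v_{i+1} − v_i|:
  edge 1→2: √(-0.6438² + 1.1512²) = 1.3190 (running 1.3190)
  edge 2→3: √(-2.2104² + -0.0745²) = 2.2116 (running 3.5306)
  edge 3→4: √(-1.0047² + -1.1519²) = 1.5285 (running 5.0591)
  edge 4→5: √(-0.5876² + -2.3928²) = 2.4639 (running 7.5230)
  edge 5→6: √(1.8796² + -1.0989²) = 2.1773 (running 9.7002)
  edge 6→7: √(1.5383² + -0.4928²) = 1.6153 (running 11.3155)
  edge 7→8: √(1.0101² + 2.3308²) = 2.5403 (running 13.8558)
  edge 8→1: √(0.0183² + 1.7288²) = 1.7289 (running 15.5847)
Perimeter = 15.5847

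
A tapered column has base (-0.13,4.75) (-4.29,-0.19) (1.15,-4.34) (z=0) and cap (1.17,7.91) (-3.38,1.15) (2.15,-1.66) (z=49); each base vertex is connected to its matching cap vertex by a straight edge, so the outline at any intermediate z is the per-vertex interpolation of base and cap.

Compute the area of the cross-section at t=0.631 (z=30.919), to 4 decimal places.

Area at t=0.631: 24.0133

Cross-section at t=0.631: each vertex is (1-t)·p0[i] + t·p1[i].
  v1: (1-0.631)·(-0.13,4.75) + 0.631·(1.17,7.91) = (0.6903,6.7440)
  v2: (1-0.631)·(-4.29,-0.19) + 0.631·(-3.38,1.15) = (-3.7158,0.6555)
  v3: (1-0.631)·(1.15,-4.34) + 0.631·(2.15,-1.66) = (1.7810,-2.6489)
Shoelace sum Σ(x_i·y_{i+1} − x_{i+1}·y_i):
  i=1: 0.6903·0.6555 − -3.7158·6.7440 = +25.5117 (running +25.5117)
  i=2: -3.7158·-2.6489 − 1.7810·0.6555 = +8.6753 (running +34.1870)
  i=3: 1.7810·6.7440 − 0.6903·-2.6489 = +13.8395 (running +48.0265)
Area = |Σ|/2 = |48.0265|/2 = 24.0133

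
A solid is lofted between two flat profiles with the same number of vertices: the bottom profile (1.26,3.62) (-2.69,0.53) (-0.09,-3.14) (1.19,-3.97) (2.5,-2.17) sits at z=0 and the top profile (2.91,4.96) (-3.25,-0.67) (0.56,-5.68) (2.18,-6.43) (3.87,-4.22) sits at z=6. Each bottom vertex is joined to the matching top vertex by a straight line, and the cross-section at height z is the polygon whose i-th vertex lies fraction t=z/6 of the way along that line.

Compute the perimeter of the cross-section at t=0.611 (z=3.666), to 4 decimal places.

Cross-section at t=0.611: each vertex is (1-t)·p0[i] + t·p1[i].
  v1: (1-0.611)·(1.26,3.62) + 0.611·(2.91,4.96) = (2.2682,4.4387)
  v2: (1-0.611)·(-2.69,0.53) + 0.611·(-3.25,-0.67) = (-3.0322,-0.2032)
  v3: (1-0.611)·(-0.09,-3.14) + 0.611·(0.56,-5.68) = (0.3072,-4.6919)
  v4: (1-0.611)·(1.19,-3.97) + 0.611·(2.18,-6.43) = (1.7949,-5.4731)
  v5: (1-0.611)·(2.5,-2.17) + 0.611·(3.87,-4.22) = (3.3371,-3.4226)
Perimeter = Σ |v_{i+1} − v_i|:
  edge 1→2: √(-5.3003² + -4.6419²) = 7.0456 (running 7.0456)
  edge 2→3: √(3.3393² + -4.4887²) = 5.5946 (running 12.6402)
  edge 3→4: √(1.4877² + -0.7811²) = 1.6803 (running 14.3206)
  edge 4→5: √(1.5422² + 2.0505²) = 2.5657 (running 16.8863)
  edge 5→1: √(-1.0689² + 7.8613²) = 7.9336 (running 24.8199)
Perimeter = 24.8199

Perimeter at t=0.611: 24.8199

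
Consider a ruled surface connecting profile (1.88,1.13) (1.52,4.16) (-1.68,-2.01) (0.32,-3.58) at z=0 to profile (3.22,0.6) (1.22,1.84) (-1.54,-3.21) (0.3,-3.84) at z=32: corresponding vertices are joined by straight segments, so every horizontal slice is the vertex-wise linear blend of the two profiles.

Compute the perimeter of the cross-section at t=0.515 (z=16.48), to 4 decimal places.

Perimeter at t=0.515: 16.0655

Cross-section at t=0.515: each vertex is (1-t)·p0[i] + t·p1[i].
  v1: (1-0.515)·(1.88,1.13) + 0.515·(3.22,0.6) = (2.5701,0.8570)
  v2: (1-0.515)·(1.52,4.16) + 0.515·(1.22,1.84) = (1.3655,2.9652)
  v3: (1-0.515)·(-1.68,-2.01) + 0.515·(-1.54,-3.21) = (-1.6079,-2.6280)
  v4: (1-0.515)·(0.32,-3.58) + 0.515·(0.3,-3.84) = (0.3097,-3.7139)
Perimeter = Σ |v_{i+1} − v_i|:
  edge 1→2: √(-1.2046² + 2.1082²) = 2.4280 (running 2.4280)
  edge 2→3: √(-2.9734² + -5.5932²) = 6.3344 (running 8.7625)
  edge 3→4: √(1.9176² + -1.0859²) = 2.2037 (running 10.9662)
  edge 4→1: √(2.2604² + 4.5709²) = 5.0993 (running 16.0655)
Perimeter = 16.0655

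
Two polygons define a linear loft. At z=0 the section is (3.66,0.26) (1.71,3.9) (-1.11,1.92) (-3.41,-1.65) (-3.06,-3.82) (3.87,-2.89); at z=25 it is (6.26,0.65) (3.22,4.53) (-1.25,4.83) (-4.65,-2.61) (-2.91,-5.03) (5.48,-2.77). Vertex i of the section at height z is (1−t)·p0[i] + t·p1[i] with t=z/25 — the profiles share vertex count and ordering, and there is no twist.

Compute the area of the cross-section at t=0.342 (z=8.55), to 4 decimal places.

Area at t=0.342: 47.4188

Cross-section at t=0.342: each vertex is (1-t)·p0[i] + t·p1[i].
  v1: (1-0.342)·(3.66,0.26) + 0.342·(6.26,0.65) = (4.5492,0.3934)
  v2: (1-0.342)·(1.71,3.9) + 0.342·(3.22,4.53) = (2.2264,4.1155)
  v3: (1-0.342)·(-1.11,1.92) + 0.342·(-1.25,4.83) = (-1.1579,2.9152)
  v4: (1-0.342)·(-3.41,-1.65) + 0.342·(-4.65,-2.61) = (-3.8341,-1.9783)
  v5: (1-0.342)·(-3.06,-3.82) + 0.342·(-2.91,-5.03) = (-3.0087,-4.2338)
  v6: (1-0.342)·(3.87,-2.89) + 0.342·(5.48,-2.77) = (4.4206,-2.8490)
Shoelace sum Σ(x_i·y_{i+1} − x_{i+1}·y_i):
  i=1: 4.5492·4.1155 − 2.2264·0.3934 = +17.8462 (running +17.8462)
  i=2: 2.2264·2.9152 − -1.1579·4.1155 = +11.2557 (running +29.1019)
  i=3: -1.1579·-1.9783 − -3.8341·2.9152 = +13.4678 (running +42.5698)
  i=4: -3.8341·-4.2338 − -3.0087·-1.9783 = +10.2806 (running +52.8504)
  i=5: -3.0087·-2.8490 − 4.4206·-4.2338 = +27.2878 (running +80.1382)
  i=6: 4.4206·0.3934 − 4.5492·-2.8490 = +14.6995 (running +94.8377)
Area = |Σ|/2 = |94.8377|/2 = 47.4188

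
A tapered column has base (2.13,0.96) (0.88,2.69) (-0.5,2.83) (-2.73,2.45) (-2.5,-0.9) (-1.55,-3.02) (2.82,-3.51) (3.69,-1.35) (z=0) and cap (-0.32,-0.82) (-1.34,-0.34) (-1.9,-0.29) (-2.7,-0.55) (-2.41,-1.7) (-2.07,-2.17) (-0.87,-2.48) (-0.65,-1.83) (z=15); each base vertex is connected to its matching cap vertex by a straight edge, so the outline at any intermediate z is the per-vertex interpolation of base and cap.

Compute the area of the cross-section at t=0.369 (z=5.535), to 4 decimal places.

Cross-section at t=0.369: each vertex is (1-t)·p0[i] + t·p1[i].
  v1: (1-0.369)·(2.13,0.96) + 0.369·(-0.32,-0.82) = (1.2259,0.3032)
  v2: (1-0.369)·(0.88,2.69) + 0.369·(-1.34,-0.34) = (0.0608,1.5719)
  v3: (1-0.369)·(-0.5,2.83) + 0.369·(-1.9,-0.29) = (-1.0166,1.6787)
  v4: (1-0.369)·(-2.73,2.45) + 0.369·(-2.7,-0.55) = (-2.7189,1.3430)
  v5: (1-0.369)·(-2.5,-0.9) + 0.369·(-2.41,-1.7) = (-2.4668,-1.1952)
  v6: (1-0.369)·(-1.55,-3.02) + 0.369·(-2.07,-2.17) = (-1.7419,-2.7064)
  v7: (1-0.369)·(2.82,-3.51) + 0.369·(-0.87,-2.48) = (1.4584,-3.1299)
  v8: (1-0.369)·(3.69,-1.35) + 0.369·(-0.65,-1.83) = (2.0885,-1.5271)
Shoelace sum Σ(x_i·y_{i+1} − x_{i+1}·y_i):
  i=1: 1.2259·1.5719 − 0.0608·0.3032 = +1.9087 (running +1.9087)
  i=2: 0.0608·1.6787 − -1.0166·1.5719 = +1.7001 (running +3.6088)
  i=3: -1.0166·1.3430 − -2.7189·1.6787 = +3.1990 (running +6.8078)
  i=4: -2.7189·-1.1952 − -2.4668·1.3430 = +6.5626 (running +13.3704)
  i=5: -2.4668·-2.7064 − -1.7419·-1.1952 = +4.5941 (running +17.9645)
  i=6: -1.7419·-3.1299 − 1.4584·-2.7064 = +9.3989 (running +27.3634)
  i=7: 1.4584·-1.5271 − 2.0885·-3.1299 = +4.3098 (running +31.6732)
  i=8: 2.0885·0.3032 − 1.2259·-1.5271 = +2.5054 (running +34.1786)
Area = |Σ|/2 = |34.1786|/2 = 17.0893

Area at t=0.369: 17.0893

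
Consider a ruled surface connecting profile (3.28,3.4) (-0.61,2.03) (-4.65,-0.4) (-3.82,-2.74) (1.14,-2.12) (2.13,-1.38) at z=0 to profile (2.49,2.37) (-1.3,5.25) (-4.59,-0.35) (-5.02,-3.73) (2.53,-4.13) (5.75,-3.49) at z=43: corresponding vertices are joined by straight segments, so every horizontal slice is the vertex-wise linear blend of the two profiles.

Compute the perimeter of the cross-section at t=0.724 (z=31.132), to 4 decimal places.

Cross-section at t=0.724: each vertex is (1-t)·p0[i] + t·p1[i].
  v1: (1-0.724)·(3.28,3.4) + 0.724·(2.49,2.37) = (2.7080,2.6543)
  v2: (1-0.724)·(-0.61,2.03) + 0.724·(-1.3,5.25) = (-1.1096,4.3613)
  v3: (1-0.724)·(-4.65,-0.4) + 0.724·(-4.59,-0.35) = (-4.6066,-0.3638)
  v4: (1-0.724)·(-3.82,-2.74) + 0.724·(-5.02,-3.73) = (-4.6888,-3.4568)
  v5: (1-0.724)·(1.14,-2.12) + 0.724·(2.53,-4.13) = (2.1464,-3.5752)
  v6: (1-0.724)·(2.13,-1.38) + 0.724·(5.75,-3.49) = (4.7509,-2.9076)
Perimeter = Σ |v_{i+1} − v_i|:
  edge 1→2: √(-3.8176² + 1.7070²) = 4.1819 (running 4.1819)
  edge 2→3: √(-3.4970² + -4.7251²) = 5.8784 (running 10.0602)
  edge 3→4: √(-0.0822² + -3.0930²) = 3.0941 (running 13.1543)
  edge 4→5: √(6.8352² + -0.1185²) = 6.8362 (running 19.9905)
  edge 5→6: √(2.6045² + 0.6676²) = 2.6887 (running 22.6792)
  edge 6→1: √(-2.0428² + 5.5619²) = 5.9252 (running 28.6044)
Perimeter = 28.6044

Perimeter at t=0.724: 28.6044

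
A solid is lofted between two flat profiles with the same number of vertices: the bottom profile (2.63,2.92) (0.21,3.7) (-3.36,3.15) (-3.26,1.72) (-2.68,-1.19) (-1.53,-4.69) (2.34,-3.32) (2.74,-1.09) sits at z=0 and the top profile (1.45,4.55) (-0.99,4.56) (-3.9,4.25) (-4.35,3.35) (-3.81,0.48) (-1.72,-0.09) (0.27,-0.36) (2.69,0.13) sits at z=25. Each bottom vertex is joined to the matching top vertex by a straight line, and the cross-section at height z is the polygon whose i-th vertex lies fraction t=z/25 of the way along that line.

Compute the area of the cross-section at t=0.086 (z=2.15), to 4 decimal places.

Area at t=0.086: 38.5451

Cross-section at t=0.086: each vertex is (1-t)·p0[i] + t·p1[i].
  v1: (1-0.086)·(2.63,2.92) + 0.086·(1.45,4.55) = (2.5285,3.0602)
  v2: (1-0.086)·(0.21,3.7) + 0.086·(-0.99,4.56) = (0.1068,3.7740)
  v3: (1-0.086)·(-3.36,3.15) + 0.086·(-3.9,4.25) = (-3.4064,3.2446)
  v4: (1-0.086)·(-3.26,1.72) + 0.086·(-4.35,3.35) = (-3.3537,1.8602)
  v5: (1-0.086)·(-2.68,-1.19) + 0.086·(-3.81,0.48) = (-2.7772,-1.0464)
  v6: (1-0.086)·(-1.53,-4.69) + 0.086·(-1.72,-0.09) = (-1.5463,-4.2944)
  v7: (1-0.086)·(2.34,-3.32) + 0.086·(0.27,-0.36) = (2.1620,-3.0654)
  v8: (1-0.086)·(2.74,-1.09) + 0.086·(2.69,0.13) = (2.7357,-0.9851)
Shoelace sum Σ(x_i·y_{i+1} − x_{i+1}·y_i):
  i=1: 2.5285·3.7740 − 0.1068·3.0602 = +9.2157 (running +9.2157)
  i=2: 0.1068·3.2446 − -3.4064·3.7740 = +13.2023 (running +22.4180)
  i=3: -3.4064·1.8602 − -3.3537·3.2446 = +4.5450 (running +26.9630)
  i=4: -3.3537·-1.0464 − -2.7772·1.8602 = +8.6753 (running +35.6383)
  i=5: -2.7772·-4.2944 − -1.5463·-1.0464 = +10.3083 (running +45.9466)
  i=6: -1.5463·-3.0654 − 2.1620·-4.2944 = +14.0246 (running +59.9712)
  i=7: 2.1620·-0.9851 − 2.7357·-3.0654 = +6.2564 (running +66.2276)
  i=8: 2.7357·3.0602 − 2.5285·-0.9851 = +10.8625 (running +77.0901)
Area = |Σ|/2 = |77.0901|/2 = 38.5451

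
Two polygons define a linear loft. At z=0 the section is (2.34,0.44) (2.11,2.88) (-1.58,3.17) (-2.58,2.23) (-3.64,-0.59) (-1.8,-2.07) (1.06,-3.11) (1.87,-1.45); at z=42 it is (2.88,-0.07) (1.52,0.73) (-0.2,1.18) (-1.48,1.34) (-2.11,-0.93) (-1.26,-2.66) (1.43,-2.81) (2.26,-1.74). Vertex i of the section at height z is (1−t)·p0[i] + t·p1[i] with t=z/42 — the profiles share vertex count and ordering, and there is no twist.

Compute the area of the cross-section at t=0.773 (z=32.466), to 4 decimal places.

Area at t=0.773: 17.5109

Cross-section at t=0.773: each vertex is (1-t)·p0[i] + t·p1[i].
  v1: (1-0.773)·(2.34,0.44) + 0.773·(2.88,-0.07) = (2.7574,0.0458)
  v2: (1-0.773)·(2.11,2.88) + 0.773·(1.52,0.73) = (1.6539,1.2180)
  v3: (1-0.773)·(-1.58,3.17) + 0.773·(-0.2,1.18) = (-0.5133,1.6317)
  v4: (1-0.773)·(-2.58,2.23) + 0.773·(-1.48,1.34) = (-1.7297,1.5420)
  v5: (1-0.773)·(-3.64,-0.59) + 0.773·(-2.11,-0.93) = (-2.4573,-0.8528)
  v6: (1-0.773)·(-1.8,-2.07) + 0.773·(-1.26,-2.66) = (-1.3826,-2.5261)
  v7: (1-0.773)·(1.06,-3.11) + 0.773·(1.43,-2.81) = (1.3460,-2.8781)
  v8: (1-0.773)·(1.87,-1.45) + 0.773·(2.26,-1.74) = (2.1715,-1.6742)
Shoelace sum Σ(x_i·y_{i+1} − x_{i+1}·y_i):
  i=1: 2.7574·1.2180 − 1.6539·0.0458 = +3.2830 (running +3.2830)
  i=2: 1.6539·1.6317 − -0.5133·1.2180 = +3.3239 (running +6.6069)
  i=3: -0.5133·1.5420 − -1.7297·1.6317 = +2.0309 (running +8.6379)
  i=4: -1.7297·-0.8528 − -2.4573·1.5420 = +5.2644 (running +13.9022)
  i=5: -2.4573·-2.5261 − -1.3826·-0.8528 = +5.0282 (running +18.9305)
  i=6: -1.3826·-2.8781 − 1.3460·-2.5261 = +7.3793 (running +26.3098)
  i=7: 1.3460·-1.6742 − 2.1715·-2.8781 = +3.9963 (running +30.3061)
  i=8: 2.1715·0.0458 − 2.7574·-1.6742 = +4.7158 (running +35.0218)
Area = |Σ|/2 = |35.0218|/2 = 17.5109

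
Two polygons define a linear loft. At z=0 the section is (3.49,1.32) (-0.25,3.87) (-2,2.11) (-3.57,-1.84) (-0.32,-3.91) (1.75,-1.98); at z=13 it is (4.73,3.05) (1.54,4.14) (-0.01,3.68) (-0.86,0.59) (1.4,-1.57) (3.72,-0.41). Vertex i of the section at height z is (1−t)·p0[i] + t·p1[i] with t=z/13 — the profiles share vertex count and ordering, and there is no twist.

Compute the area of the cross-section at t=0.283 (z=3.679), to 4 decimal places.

Area at t=0.283: 28.2215

Cross-section at t=0.283: each vertex is (1-t)·p0[i] + t·p1[i].
  v1: (1-0.283)·(3.49,1.32) + 0.283·(4.73,3.05) = (3.8409,1.8096)
  v2: (1-0.283)·(-0.25,3.87) + 0.283·(1.54,4.14) = (0.2566,3.9464)
  v3: (1-0.283)·(-2,2.11) + 0.283·(-0.01,3.68) = (-1.4368,2.5543)
  v4: (1-0.283)·(-3.57,-1.84) + 0.283·(-0.86,0.59) = (-2.8031,-1.1523)
  v5: (1-0.283)·(-0.32,-3.91) + 0.283·(1.4,-1.57) = (0.1668,-3.2478)
  v6: (1-0.283)·(1.75,-1.98) + 0.283·(3.72,-0.41) = (2.3075,-1.5357)
Shoelace sum Σ(x_i·y_{i+1} − x_{i+1}·y_i):
  i=1: 3.8409·3.9464 − 0.2566·1.8096 = +14.6936 (running +14.6936)
  i=2: 0.2566·2.5543 − -1.4368·3.9464 = +6.3257 (running +21.0192)
  i=3: -1.4368·-1.1523 − -2.8031·2.5543 = +8.8156 (running +29.8348)
  i=4: -2.8031·-3.2478 − 0.1668·-1.1523 = +9.2959 (running +39.1307)
  i=5: 0.1668·-1.5357 − 2.3075·-3.2478 = +7.2382 (running +46.3689)
  i=6: 2.3075·1.8096 − 3.8409·-1.5357 = +10.0741 (running +56.4430)
Area = |Σ|/2 = |56.4430|/2 = 28.2215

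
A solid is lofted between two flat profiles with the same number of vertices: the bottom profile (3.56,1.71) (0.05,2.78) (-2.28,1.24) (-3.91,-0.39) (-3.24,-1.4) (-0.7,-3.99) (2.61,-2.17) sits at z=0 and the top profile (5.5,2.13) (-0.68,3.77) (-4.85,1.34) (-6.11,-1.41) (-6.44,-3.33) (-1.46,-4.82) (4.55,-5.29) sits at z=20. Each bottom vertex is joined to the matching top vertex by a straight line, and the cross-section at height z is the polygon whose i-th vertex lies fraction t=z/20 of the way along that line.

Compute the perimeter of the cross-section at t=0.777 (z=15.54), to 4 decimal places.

Perimeter at t=0.777: 31.5858

Cross-section at t=0.777: each vertex is (1-t)·p0[i] + t·p1[i].
  v1: (1-0.777)·(3.56,1.71) + 0.777·(5.5,2.13) = (5.0674,2.0363)
  v2: (1-0.777)·(0.05,2.78) + 0.777·(-0.68,3.77) = (-0.5172,3.5492)
  v3: (1-0.777)·(-2.28,1.24) + 0.777·(-4.85,1.34) = (-4.2769,1.3177)
  v4: (1-0.777)·(-3.91,-0.39) + 0.777·(-6.11,-1.41) = (-5.6194,-1.1825)
  v5: (1-0.777)·(-3.24,-1.4) + 0.777·(-6.44,-3.33) = (-5.7264,-2.8996)
  v6: (1-0.777)·(-0.7,-3.99) + 0.777·(-1.46,-4.82) = (-1.2905,-4.6349)
  v7: (1-0.777)·(2.61,-2.17) + 0.777·(4.55,-5.29) = (4.1174,-4.5942)
Perimeter = Σ |v_{i+1} − v_i|:
  edge 1→2: √(-5.5846² + 1.5129²) = 5.7859 (running 5.7859)
  edge 2→3: √(-3.7597² + -2.2315²) = 4.3721 (running 10.1579)
  edge 3→4: √(-1.3425² + -2.5002²) = 2.8379 (running 12.9958)
  edge 4→5: √(-0.1070² + -1.7171²) = 1.7204 (running 14.7162)
  edge 5→6: √(4.4359² + -1.7353²) = 4.7632 (running 19.4794)
  edge 6→7: √(5.4079² + 0.0407²) = 5.4081 (running 24.8875)
  edge 7→1: √(0.9500² + 6.6306²) = 6.6983 (running 31.5858)
Perimeter = 31.5858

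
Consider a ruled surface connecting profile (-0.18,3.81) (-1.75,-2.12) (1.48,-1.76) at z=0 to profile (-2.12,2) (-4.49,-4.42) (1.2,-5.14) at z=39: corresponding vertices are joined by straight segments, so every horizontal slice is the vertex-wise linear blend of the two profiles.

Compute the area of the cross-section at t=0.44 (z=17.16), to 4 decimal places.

Cross-section at t=0.44: each vertex is (1-t)·p0[i] + t·p1[i].
  v1: (1-0.44)·(-0.18,3.81) + 0.44·(-2.12,2) = (-1.0336,3.0136)
  v2: (1-0.44)·(-1.75,-2.12) + 0.44·(-4.49,-4.42) = (-2.9556,-3.1320)
  v3: (1-0.44)·(1.48,-1.76) + 0.44·(1.2,-5.14) = (1.3568,-3.2472)
Shoelace sum Σ(x_i·y_{i+1} − x_{i+1}·y_i):
  i=1: -1.0336·-3.1320 − -2.9556·3.0136 = +12.1442 (running +12.1442)
  i=2: -2.9556·-3.2472 − 1.3568·-3.1320 = +13.8469 (running +25.9912)
  i=3: 1.3568·3.0136 − -1.0336·-3.2472 = +0.7325 (running +26.7237)
Area = |Σ|/2 = |26.7237|/2 = 13.3618

Area at t=0.44: 13.3618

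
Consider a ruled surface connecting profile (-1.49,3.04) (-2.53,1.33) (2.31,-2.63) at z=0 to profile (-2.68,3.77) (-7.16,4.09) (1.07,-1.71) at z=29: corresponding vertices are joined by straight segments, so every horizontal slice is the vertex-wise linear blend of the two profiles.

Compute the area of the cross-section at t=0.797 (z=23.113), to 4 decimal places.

Area at t=0.797: 10.6079

Cross-section at t=0.797: each vertex is (1-t)·p0[i] + t·p1[i].
  v1: (1-0.797)·(-1.49,3.04) + 0.797·(-2.68,3.77) = (-2.4384,3.6218)
  v2: (1-0.797)·(-2.53,1.33) + 0.797·(-7.16,4.09) = (-6.2201,3.5297)
  v3: (1-0.797)·(2.31,-2.63) + 0.797·(1.07,-1.71) = (1.3217,-1.8968)
Shoelace sum Σ(x_i·y_{i+1} − x_{i+1}·y_i):
  i=1: -2.4384·3.5297 − -6.2201·3.6218 = +13.9211 (running +13.9211)
  i=2: -6.2201·-1.8968 − 1.3217·3.5297 = +7.1328 (running +21.0538)
  i=3: 1.3217·3.6218 − -2.4384·-1.8968 = +0.1619 (running +21.2157)
Area = |Σ|/2 = |21.2157|/2 = 10.6079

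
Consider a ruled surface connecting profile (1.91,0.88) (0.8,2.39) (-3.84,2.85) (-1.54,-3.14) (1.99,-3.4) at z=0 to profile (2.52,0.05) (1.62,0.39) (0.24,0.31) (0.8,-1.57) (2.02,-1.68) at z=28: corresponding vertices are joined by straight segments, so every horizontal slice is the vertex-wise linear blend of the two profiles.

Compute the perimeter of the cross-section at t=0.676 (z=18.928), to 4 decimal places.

Perimeter at t=0.676: 11.5965

Cross-section at t=0.676: each vertex is (1-t)·p0[i] + t·p1[i].
  v1: (1-0.676)·(1.91,0.88) + 0.676·(2.52,0.05) = (2.3224,0.3189)
  v2: (1-0.676)·(0.8,2.39) + 0.676·(1.62,0.39) = (1.3543,1.0380)
  v3: (1-0.676)·(-3.84,2.85) + 0.676·(0.24,0.31) = (-1.0819,1.1330)
  v4: (1-0.676)·(-1.54,-3.14) + 0.676·(0.8,-1.57) = (0.0418,-2.0787)
  v5: (1-0.676)·(1.99,-3.4) + 0.676·(2.02,-1.68) = (2.0103,-2.2373)
Perimeter = Σ |v_{i+1} − v_i|:
  edge 1→2: √(-0.9680² + 0.7191²) = 1.2059 (running 1.2059)
  edge 2→3: √(-2.4362² + 0.0950²) = 2.4381 (running 3.6440)
  edge 3→4: √(1.1238² + -3.2116²) = 3.4026 (running 7.0466)
  edge 4→5: √(1.9684² + -0.1586²) = 1.9748 (running 9.0214)
  edge 5→1: √(0.3121² + 2.5562²) = 2.5752 (running 11.5965)
Perimeter = 11.5965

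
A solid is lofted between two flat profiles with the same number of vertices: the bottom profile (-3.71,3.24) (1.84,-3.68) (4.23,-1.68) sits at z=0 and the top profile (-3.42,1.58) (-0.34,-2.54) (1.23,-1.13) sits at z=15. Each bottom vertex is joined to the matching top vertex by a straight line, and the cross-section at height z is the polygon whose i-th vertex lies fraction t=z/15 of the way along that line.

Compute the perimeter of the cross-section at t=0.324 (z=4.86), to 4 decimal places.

Perimeter at t=0.324: 18.5102

Cross-section at t=0.324: each vertex is (1-t)·p0[i] + t·p1[i].
  v1: (1-0.324)·(-3.71,3.24) + 0.324·(-3.42,1.58) = (-3.6160,2.7022)
  v2: (1-0.324)·(1.84,-3.68) + 0.324·(-0.34,-2.54) = (1.1337,-3.3106)
  v3: (1-0.324)·(4.23,-1.68) + 0.324·(1.23,-1.13) = (3.2580,-1.5018)
Perimeter = Σ |v_{i+1} − v_i|:
  edge 1→2: √(4.7497² + -6.0128²) = 7.6625 (running 7.6625)
  edge 2→3: √(2.1243² + 1.8088²) = 2.7901 (running 10.4526)
  edge 3→1: √(-6.8740² + 4.2040²) = 8.0576 (running 18.5102)
Perimeter = 18.5102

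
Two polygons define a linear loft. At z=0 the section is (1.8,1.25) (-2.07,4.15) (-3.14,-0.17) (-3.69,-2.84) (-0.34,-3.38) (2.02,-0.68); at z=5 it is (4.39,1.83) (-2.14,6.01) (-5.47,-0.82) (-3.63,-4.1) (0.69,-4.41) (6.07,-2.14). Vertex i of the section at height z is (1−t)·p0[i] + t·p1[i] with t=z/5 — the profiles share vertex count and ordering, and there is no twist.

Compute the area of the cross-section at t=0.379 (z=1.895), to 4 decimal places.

Cross-section at t=0.379: each vertex is (1-t)·p0[i] + t·p1[i].
  v1: (1-0.379)·(1.8,1.25) + 0.379·(4.39,1.83) = (2.7816,1.4698)
  v2: (1-0.379)·(-2.07,4.15) + 0.379·(-2.14,6.01) = (-2.0965,4.8549)
  v3: (1-0.379)·(-3.14,-0.17) + 0.379·(-5.47,-0.82) = (-4.0231,-0.4163)
  v4: (1-0.379)·(-3.69,-2.84) + 0.379·(-3.63,-4.1) = (-3.6673,-3.3175)
  v5: (1-0.379)·(-0.34,-3.38) + 0.379·(0.69,-4.41) = (0.0504,-3.7704)
  v6: (1-0.379)·(2.02,-0.68) + 0.379·(6.07,-2.14) = (3.5550,-1.2333)
Shoelace sum Σ(x_i·y_{i+1} − x_{i+1}·y_i):
  i=1: 2.7816·4.8549 − -2.0965·1.4698 = +16.5861 (running +16.5861)
  i=2: -2.0965·-0.4163 − -4.0231·4.8549 = +20.4047 (running +36.9907)
  i=3: -4.0231·-3.3175 − -3.6673·-0.4163 = +11.8198 (running +48.8106)
  i=4: -3.6673·-3.7704 − 0.0504·-3.3175 = +13.9940 (running +62.8046)
  i=5: 0.0504·-1.2333 − 3.5550·-3.7704 = +13.3414 (running +76.1459)
  i=6: 3.5550·1.4698 − 2.7816·-1.2333 = +8.6558 (running +84.8017)
Area = |Σ|/2 = |84.8017|/2 = 42.4009

Area at t=0.379: 42.4009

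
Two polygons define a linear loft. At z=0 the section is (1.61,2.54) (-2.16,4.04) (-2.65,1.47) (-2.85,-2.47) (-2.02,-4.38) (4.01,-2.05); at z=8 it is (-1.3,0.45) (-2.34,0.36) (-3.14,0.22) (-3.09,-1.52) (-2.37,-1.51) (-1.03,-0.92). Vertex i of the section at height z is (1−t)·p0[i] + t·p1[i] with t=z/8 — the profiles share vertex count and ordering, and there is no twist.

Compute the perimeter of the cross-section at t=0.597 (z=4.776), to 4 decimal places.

Perimeter at t=0.597: 13.5997

Cross-section at t=0.597: each vertex is (1-t)·p0[i] + t·p1[i].
  v1: (1-0.597)·(1.61,2.54) + 0.597·(-1.3,0.45) = (-0.1273,1.2923)
  v2: (1-0.597)·(-2.16,4.04) + 0.597·(-2.34,0.36) = (-2.2675,1.8430)
  v3: (1-0.597)·(-2.65,1.47) + 0.597·(-3.14,0.22) = (-2.9425,0.7238)
  v4: (1-0.597)·(-2.85,-2.47) + 0.597·(-3.09,-1.52) = (-2.9933,-1.9029)
  v5: (1-0.597)·(-2.02,-4.38) + 0.597·(-2.37,-1.51) = (-2.2290,-2.6666)
  v6: (1-0.597)·(4.01,-2.05) + 0.597·(-1.03,-0.92) = (1.0011,-1.3754)
Perimeter = Σ |v_{i+1} − v_i|:
  edge 1→2: √(-2.1402² + 0.5508²) = 2.2099 (running 2.2099)
  edge 2→3: √(-0.6751² + -1.1193²) = 1.3071 (running 3.5170)
  edge 3→4: √(-0.0508² + -2.6266²) = 2.6271 (running 6.1441)
  edge 4→5: √(0.7643² + -0.7638²) = 1.0805 (running 7.2246)
  edge 5→6: √(3.2301² + 1.2912²) = 3.4786 (running 10.7032)
  edge 6→1: √(-1.1284² + 2.6677²) = 2.8965 (running 13.5997)
Perimeter = 13.5997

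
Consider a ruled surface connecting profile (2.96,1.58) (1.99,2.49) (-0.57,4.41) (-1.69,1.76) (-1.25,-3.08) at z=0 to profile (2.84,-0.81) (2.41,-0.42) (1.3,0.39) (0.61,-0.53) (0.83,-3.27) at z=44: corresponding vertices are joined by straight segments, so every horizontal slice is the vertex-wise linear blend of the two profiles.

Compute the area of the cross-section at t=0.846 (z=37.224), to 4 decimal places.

Area at t=0.846: 5.6586

Cross-section at t=0.846: each vertex is (1-t)·p0[i] + t·p1[i].
  v1: (1-0.846)·(2.96,1.58) + 0.846·(2.84,-0.81) = (2.8585,-0.4419)
  v2: (1-0.846)·(1.99,2.49) + 0.846·(2.41,-0.42) = (2.3453,0.0281)
  v3: (1-0.846)·(-0.57,4.41) + 0.846·(1.3,0.39) = (1.0120,1.0091)
  v4: (1-0.846)·(-1.69,1.76) + 0.846·(0.61,-0.53) = (0.2558,-0.1773)
  v5: (1-0.846)·(-1.25,-3.08) + 0.846·(0.83,-3.27) = (0.5097,-3.2407)
Shoelace sum Σ(x_i·y_{i+1} − x_{i+1}·y_i):
  i=1: 2.8585·0.0281 − 2.3453·-0.4419 = +1.1169 (running +1.1169)
  i=2: 2.3453·1.0091 − 1.0120·0.0281 = +2.3381 (running +3.4551)
  i=3: 1.0120·-0.1773 − 0.2558·1.0091 = -0.4376 (running +3.0175)
  i=4: 0.2558·-3.2407 − 0.5097·-0.1773 = -0.7386 (running +2.2789)
  i=5: 0.5097·-0.4419 − 2.8585·-3.2407 = +9.0383 (running +11.3172)
Area = |Σ|/2 = |11.3172|/2 = 5.6586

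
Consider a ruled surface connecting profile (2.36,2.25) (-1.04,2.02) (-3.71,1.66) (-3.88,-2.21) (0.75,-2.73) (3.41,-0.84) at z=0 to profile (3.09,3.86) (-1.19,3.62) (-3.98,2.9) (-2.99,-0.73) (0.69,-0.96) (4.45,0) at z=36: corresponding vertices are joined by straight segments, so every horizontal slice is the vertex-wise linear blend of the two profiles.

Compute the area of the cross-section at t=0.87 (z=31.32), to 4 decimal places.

Cross-section at t=0.87: each vertex is (1-t)·p0[i] + t·p1[i].
  v1: (1-0.87)·(2.36,2.25) + 0.87·(3.09,3.86) = (2.9951,3.6507)
  v2: (1-0.87)·(-1.04,2.02) + 0.87·(-1.19,3.62) = (-1.1705,3.4120)
  v3: (1-0.87)·(-3.71,1.66) + 0.87·(-3.98,2.9) = (-3.9449,2.7388)
  v4: (1-0.87)·(-3.88,-2.21) + 0.87·(-2.99,-0.73) = (-3.1057,-0.9224)
  v5: (1-0.87)·(0.75,-2.73) + 0.87·(0.69,-0.96) = (0.6978,-1.1901)
  v6: (1-0.87)·(3.41,-0.84) + 0.87·(4.45,0) = (4.3148,-0.1092)
Shoelace sum Σ(x_i·y_{i+1} − x_{i+1}·y_i):
  i=1: 2.9951·3.4120 − -1.1705·3.6507 = +14.4924 (running +14.4924)
  i=2: -1.1705·2.7388 − -3.9449·3.4120 = +10.2542 (running +24.7467)
  i=3: -3.9449·-0.9224 − -3.1057·2.7388 = +12.1447 (running +36.8913)
  i=4: -3.1057·-1.1901 − 0.6978·-0.9224 = +4.3397 (running +41.2311)
  i=5: 0.6978·-0.1092 − 4.3148·-1.1901 = +5.0588 (running +46.2899)
  i=6: 4.3148·3.6507 − 2.9951·-0.1092 = +16.0791 (running +62.3690)
Area = |Σ|/2 = |62.3690|/2 = 31.1845

Area at t=0.87: 31.1845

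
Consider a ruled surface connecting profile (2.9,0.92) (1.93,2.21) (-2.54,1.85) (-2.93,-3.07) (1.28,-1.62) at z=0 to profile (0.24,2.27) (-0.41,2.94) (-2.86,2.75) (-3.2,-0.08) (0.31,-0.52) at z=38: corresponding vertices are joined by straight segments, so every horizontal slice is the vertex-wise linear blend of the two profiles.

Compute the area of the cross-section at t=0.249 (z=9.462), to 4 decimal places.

Area at t=0.249: 17.8972

Cross-section at t=0.249: each vertex is (1-t)·p0[i] + t·p1[i].
  v1: (1-0.249)·(2.9,0.92) + 0.249·(0.24,2.27) = (2.2377,1.2561)
  v2: (1-0.249)·(1.93,2.21) + 0.249·(-0.41,2.94) = (1.3473,2.3918)
  v3: (1-0.249)·(-2.54,1.85) + 0.249·(-2.86,2.75) = (-2.6197,2.0741)
  v4: (1-0.249)·(-2.93,-3.07) + 0.249·(-3.2,-0.08) = (-2.9972,-2.3255)
  v5: (1-0.249)·(1.28,-1.62) + 0.249·(0.31,-0.52) = (1.0385,-1.3461)
Shoelace sum Σ(x_i·y_{i+1} − x_{i+1}·y_i):
  i=1: 2.2377·2.3918 − 1.3473·1.2561 = +3.6595 (running +3.6595)
  i=2: 1.3473·2.0741 − -2.6197·2.3918 = +9.0602 (running +12.7197)
  i=3: -2.6197·-2.3255 − -2.9972·2.0741 = +12.3086 (running +25.0283)
  i=4: -2.9972·-1.3461 − 1.0385·-2.3255 = +6.4495 (running +31.4778)
  i=5: 1.0385·1.2561 − 2.2377·-1.3461 = +4.3166 (running +35.7944)
Area = |Σ|/2 = |35.7944|/2 = 17.8972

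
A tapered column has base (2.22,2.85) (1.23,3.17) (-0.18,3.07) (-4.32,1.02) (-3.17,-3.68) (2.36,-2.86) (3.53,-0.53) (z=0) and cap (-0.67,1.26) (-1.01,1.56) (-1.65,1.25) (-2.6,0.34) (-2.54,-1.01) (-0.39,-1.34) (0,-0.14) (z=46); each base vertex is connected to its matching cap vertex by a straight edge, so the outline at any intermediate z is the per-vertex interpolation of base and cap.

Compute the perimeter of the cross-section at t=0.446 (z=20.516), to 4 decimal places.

Perimeter at t=0.446: 16.9839

Cross-section at t=0.446: each vertex is (1-t)·p0[i] + t·p1[i].
  v1: (1-0.446)·(2.22,2.85) + 0.446·(-0.67,1.26) = (0.9311,2.1409)
  v2: (1-0.446)·(1.23,3.17) + 0.446·(-1.01,1.56) = (0.2310,2.4519)
  v3: (1-0.446)·(-0.18,3.07) + 0.446·(-1.65,1.25) = (-0.8356,2.2583)
  v4: (1-0.446)·(-4.32,1.02) + 0.446·(-2.6,0.34) = (-3.5529,0.7167)
  v5: (1-0.446)·(-3.17,-3.68) + 0.446·(-2.54,-1.01) = (-2.8890,-2.4892)
  v6: (1-0.446)·(2.36,-2.86) + 0.446·(-0.39,-1.34) = (1.1335,-2.1821)
  v7: (1-0.446)·(3.53,-0.53) + 0.446·(0,-0.14) = (1.9556,-0.3561)
Perimeter = Σ |v_{i+1} − v_i|:
  edge 1→2: √(-0.7001² + 0.3111²) = 0.7661 (running 0.7661)
  edge 2→3: √(-1.0666² + -0.1937²) = 1.0840 (running 1.8501)
  edge 3→4: √(-2.7173² + -1.5416²) = 3.1241 (running 4.9742)
  edge 4→5: √(0.6639² + -3.2059²) = 3.2739 (running 8.2481)
  edge 5→6: √(4.0225² + 0.3071²) = 4.0342 (running 12.2823)
  edge 6→7: √(0.8221² + 1.8260²) = 2.0026 (running 14.2849)
  edge 7→1: √(-1.0246² + 2.4969²) = 2.6990 (running 16.9839)
Perimeter = 16.9839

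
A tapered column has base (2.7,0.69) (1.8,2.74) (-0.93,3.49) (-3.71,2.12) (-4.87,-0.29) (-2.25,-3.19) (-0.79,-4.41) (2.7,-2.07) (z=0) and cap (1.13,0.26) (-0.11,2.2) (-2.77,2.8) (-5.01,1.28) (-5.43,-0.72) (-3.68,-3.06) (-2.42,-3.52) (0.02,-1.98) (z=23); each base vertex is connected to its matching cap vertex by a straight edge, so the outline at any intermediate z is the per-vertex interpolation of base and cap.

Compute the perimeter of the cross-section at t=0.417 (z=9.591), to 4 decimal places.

Cross-section at t=0.417: each vertex is (1-t)·p0[i] + t·p1[i].
  v1: (1-0.417)·(2.7,0.69) + 0.417·(1.13,0.26) = (2.0453,0.5107)
  v2: (1-0.417)·(1.8,2.74) + 0.417·(-0.11,2.2) = (1.0035,2.5148)
  v3: (1-0.417)·(-0.93,3.49) + 0.417·(-2.77,2.8) = (-1.6973,3.2023)
  v4: (1-0.417)·(-3.71,2.12) + 0.417·(-5.01,1.28) = (-4.2521,1.7697)
  v5: (1-0.417)·(-4.87,-0.29) + 0.417·(-5.43,-0.72) = (-5.1035,-0.4693)
  v6: (1-0.417)·(-2.25,-3.19) + 0.417·(-3.68,-3.06) = (-2.8463,-3.1358)
  v7: (1-0.417)·(-0.79,-4.41) + 0.417·(-2.42,-3.52) = (-1.4697,-4.0389)
  v8: (1-0.417)·(2.7,-2.07) + 0.417·(0.02,-1.98) = (1.5824,-2.0325)
Perimeter = Σ |v_{i+1} − v_i|:
  edge 1→2: √(-1.0418² + 2.0041²) = 2.2587 (running 2.2587)
  edge 2→3: √(-2.7008² + 0.6875²) = 2.7869 (running 5.0457)
  edge 3→4: √(-2.5548² + -1.4326²) = 2.9290 (running 7.9747)
  edge 4→5: √(-0.8514² + -2.2390²) = 2.3954 (running 10.3701)
  edge 5→6: √(2.2572² + -2.6665²) = 3.4936 (running 13.8637)
  edge 6→7: √(1.3766² + -0.9031²) = 1.6464 (running 15.5101)
  edge 7→8: √(3.0522² + 2.0064²) = 3.6526 (running 19.1627)
  edge 8→1: √(0.4629² + 2.5432²) = 2.5849 (running 21.7476)
Perimeter = 21.7476

Perimeter at t=0.417: 21.7476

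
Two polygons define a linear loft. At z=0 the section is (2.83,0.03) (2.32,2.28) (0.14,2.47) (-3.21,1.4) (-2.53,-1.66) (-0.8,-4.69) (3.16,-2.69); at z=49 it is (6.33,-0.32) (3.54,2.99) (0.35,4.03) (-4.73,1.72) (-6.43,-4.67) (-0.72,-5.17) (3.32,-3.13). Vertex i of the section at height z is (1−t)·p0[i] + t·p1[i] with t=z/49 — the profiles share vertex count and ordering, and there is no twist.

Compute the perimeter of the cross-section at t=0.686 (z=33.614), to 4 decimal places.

Cross-section at t=0.686: each vertex is (1-t)·p0[i] + t·p1[i].
  v1: (1-0.686)·(2.83,0.03) + 0.686·(6.33,-0.32) = (5.2310,-0.2101)
  v2: (1-0.686)·(2.32,2.28) + 0.686·(3.54,2.99) = (3.1569,2.7671)
  v3: (1-0.686)·(0.14,2.47) + 0.686·(0.35,4.03) = (0.2841,3.5402)
  v4: (1-0.686)·(-3.21,1.4) + 0.686·(-4.73,1.72) = (-4.2527,1.6195)
  v5: (1-0.686)·(-2.53,-1.66) + 0.686·(-6.43,-4.67) = (-5.2054,-3.7249)
  v6: (1-0.686)·(-0.8,-4.69) + 0.686·(-0.72,-5.17) = (-0.7451,-5.0193)
  v7: (1-0.686)·(3.16,-2.69) + 0.686·(3.32,-3.13) = (3.2698,-2.9918)
Perimeter = Σ |v_{i+1} − v_i|:
  edge 1→2: √(-2.0741² + 2.9772²) = 3.6284 (running 3.6284)
  edge 2→3: √(-2.8729² + 0.7731²) = 2.9751 (running 6.6035)
  edge 3→4: √(-4.5368² + -1.9206²) = 4.9266 (running 11.5300)
  edge 4→5: √(-0.9527² + -5.3444²) = 5.4286 (running 16.9587)
  edge 5→6: √(4.4603² + -1.2944²) = 4.6443 (running 21.6030)
  edge 6→7: √(4.0149² + 2.0274²) = 4.4978 (running 26.1007)
  edge 7→1: √(1.9612² + 2.7817²) = 3.4036 (running 29.5043)
Perimeter = 29.5043

Perimeter at t=0.686: 29.5043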